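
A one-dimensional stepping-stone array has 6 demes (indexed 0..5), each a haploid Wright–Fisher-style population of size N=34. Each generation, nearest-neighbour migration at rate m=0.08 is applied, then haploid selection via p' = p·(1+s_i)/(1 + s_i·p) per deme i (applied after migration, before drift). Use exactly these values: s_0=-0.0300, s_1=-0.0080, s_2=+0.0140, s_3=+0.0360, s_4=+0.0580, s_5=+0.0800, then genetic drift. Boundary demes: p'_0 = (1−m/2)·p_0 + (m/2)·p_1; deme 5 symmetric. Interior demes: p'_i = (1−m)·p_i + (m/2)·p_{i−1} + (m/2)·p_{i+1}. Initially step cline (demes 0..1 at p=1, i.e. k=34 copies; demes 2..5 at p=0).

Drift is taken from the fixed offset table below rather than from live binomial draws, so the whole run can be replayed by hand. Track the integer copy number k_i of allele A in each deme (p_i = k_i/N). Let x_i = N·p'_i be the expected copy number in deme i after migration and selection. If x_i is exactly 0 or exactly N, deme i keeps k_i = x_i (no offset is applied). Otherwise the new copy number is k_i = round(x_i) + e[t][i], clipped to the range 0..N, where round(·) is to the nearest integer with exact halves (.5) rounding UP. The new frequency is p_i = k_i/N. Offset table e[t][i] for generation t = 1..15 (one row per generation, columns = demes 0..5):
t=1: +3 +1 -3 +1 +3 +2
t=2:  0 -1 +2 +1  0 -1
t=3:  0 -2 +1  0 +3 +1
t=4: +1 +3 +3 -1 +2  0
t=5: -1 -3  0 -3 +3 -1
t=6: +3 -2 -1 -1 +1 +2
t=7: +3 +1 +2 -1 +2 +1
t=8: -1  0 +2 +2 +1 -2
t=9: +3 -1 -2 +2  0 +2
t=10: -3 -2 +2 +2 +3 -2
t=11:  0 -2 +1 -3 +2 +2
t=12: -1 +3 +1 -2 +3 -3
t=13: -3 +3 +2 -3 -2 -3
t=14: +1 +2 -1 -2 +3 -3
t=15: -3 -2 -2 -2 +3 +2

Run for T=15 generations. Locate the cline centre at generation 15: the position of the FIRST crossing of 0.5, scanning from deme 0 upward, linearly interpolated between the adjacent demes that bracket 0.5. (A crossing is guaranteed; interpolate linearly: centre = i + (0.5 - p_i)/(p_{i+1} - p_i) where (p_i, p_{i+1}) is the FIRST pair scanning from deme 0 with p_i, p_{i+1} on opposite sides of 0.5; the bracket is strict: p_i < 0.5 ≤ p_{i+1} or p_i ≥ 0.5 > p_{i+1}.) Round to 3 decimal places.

1.750

t=0: k=[34 34 0 0 0 0]
t=1: x=[34.0000 32.6295 1.3783 0.0000 0.0000 0.0000] k=[34 34 0 0 0 0]
t=2: x=[34.0000 32.6295 1.3783 0.0000 0.0000 0.0000] k=[34 32 3 0 0 0]
t=3: x=[33.9175 30.8974 4.0898 0.1243 0.0000 0.0000] k=[34 29 5 0 0 0]
t=4: x=[33.7939 28.2015 5.8268 0.2072 0.0000 0.0000] k=[34 31 9 0 0 0]
t=5: x=[33.8763 30.2131 9.6156 0.3728 0.0000 0.0000] k=[33 27 10 0 0 0]
t=6: x=[32.7231 26.5132 10.3800 0.4142 0.0000 0.0000] k=[34 25 9 0 0 0]
t=7: x=[33.6290 24.6657 9.3741 0.3728 0.0000 0.0000] k=[34 26 11 0 0 0]
t=8: x=[33.6702 25.6696 11.2645 0.4556 0.0000 0.0000] k=[33 26 13 2 0 0]
t=9: x=[32.6819 25.7098 13.1921 2.4389 0.0846 0.0000] k=[34 25 11 4 0 0]
t=10: x=[33.6290 24.7460 11.3850 4.2498 0.1692 0.0000] k=[31 23 13 6 3 0]
t=11: x=[30.5876 22.8599 13.2322 6.3404 3.1578 0.1296] k=[31 21 14 3 5 2]
t=12: x=[30.5057 21.0557 13.9542 3.6332 5.0372 2.2782] k=[30 24 15 2 8 0]
t=13: x=[29.6457 23.8228 14.9564 2.8510 7.7729 0.3453] k=[27 27 17 0 6 0]
t=14: x=[26.8292 26.5534 16.8382 0.9522 5.7857 0.2591] k=[28 29 16 0 9 0]
t=15: x=[27.8888 28.4025 15.9977 1.0349 8.6382 0.3885] k=[25 26 14 0 12 2]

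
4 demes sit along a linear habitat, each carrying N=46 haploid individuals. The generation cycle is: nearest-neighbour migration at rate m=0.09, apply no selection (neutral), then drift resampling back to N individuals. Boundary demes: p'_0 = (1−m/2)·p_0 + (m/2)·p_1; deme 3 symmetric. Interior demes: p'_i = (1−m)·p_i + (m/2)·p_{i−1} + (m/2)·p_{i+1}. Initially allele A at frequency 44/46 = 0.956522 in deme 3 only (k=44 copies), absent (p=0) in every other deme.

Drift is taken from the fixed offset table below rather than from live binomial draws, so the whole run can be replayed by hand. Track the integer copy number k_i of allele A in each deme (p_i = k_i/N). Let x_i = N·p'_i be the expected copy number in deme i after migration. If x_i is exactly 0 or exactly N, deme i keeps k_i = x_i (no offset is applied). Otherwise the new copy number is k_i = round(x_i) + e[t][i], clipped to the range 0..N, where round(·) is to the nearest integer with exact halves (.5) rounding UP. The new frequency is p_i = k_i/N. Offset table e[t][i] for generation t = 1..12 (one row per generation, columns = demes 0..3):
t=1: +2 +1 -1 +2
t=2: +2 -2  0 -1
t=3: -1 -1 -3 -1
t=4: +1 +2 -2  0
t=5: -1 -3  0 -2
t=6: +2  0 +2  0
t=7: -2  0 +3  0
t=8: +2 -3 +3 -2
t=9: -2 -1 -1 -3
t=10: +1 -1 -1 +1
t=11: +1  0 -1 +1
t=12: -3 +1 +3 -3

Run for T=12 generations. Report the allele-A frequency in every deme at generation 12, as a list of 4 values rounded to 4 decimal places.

[0.0000, 0.0435, 0.3043, 0.4348]

t=0: k=[0 0 0 44]
t=1: x=[0.0000 0.0000 1.9800 42.0200] k=[0 0 1 44]
t=2: x=[0.0000 0.0450 2.8900 42.0650] k=[0 0 3 41]
t=3: x=[0.0000 0.1350 4.5750 39.2900] k=[0 0 2 38]
t=4: x=[0.0000 0.0900 3.5300 36.3800] k=[0 2 2 36]
t=5: x=[0.0900 1.9100 3.5300 34.4700] k=[0 0 4 32]
t=6: x=[0.0000 0.1800 5.0800 30.7400] k=[0 0 7 31]
t=7: x=[0.0000 0.3150 7.7650 29.9200] k=[0 0 11 30]
t=8: x=[0.0000 0.4950 11.3600 29.1450] k=[0 0 14 27]
t=9: x=[0.0000 0.6300 13.9550 26.4150] k=[0 0 13 23]
t=10: x=[0.0000 0.5850 12.8650 22.5500] k=[0 0 12 24]
t=11: x=[0.0000 0.5400 12.0000 23.4600] k=[0 1 11 24]
t=12: x=[0.0450 1.4050 11.1350 23.4150] k=[0 2 14 20]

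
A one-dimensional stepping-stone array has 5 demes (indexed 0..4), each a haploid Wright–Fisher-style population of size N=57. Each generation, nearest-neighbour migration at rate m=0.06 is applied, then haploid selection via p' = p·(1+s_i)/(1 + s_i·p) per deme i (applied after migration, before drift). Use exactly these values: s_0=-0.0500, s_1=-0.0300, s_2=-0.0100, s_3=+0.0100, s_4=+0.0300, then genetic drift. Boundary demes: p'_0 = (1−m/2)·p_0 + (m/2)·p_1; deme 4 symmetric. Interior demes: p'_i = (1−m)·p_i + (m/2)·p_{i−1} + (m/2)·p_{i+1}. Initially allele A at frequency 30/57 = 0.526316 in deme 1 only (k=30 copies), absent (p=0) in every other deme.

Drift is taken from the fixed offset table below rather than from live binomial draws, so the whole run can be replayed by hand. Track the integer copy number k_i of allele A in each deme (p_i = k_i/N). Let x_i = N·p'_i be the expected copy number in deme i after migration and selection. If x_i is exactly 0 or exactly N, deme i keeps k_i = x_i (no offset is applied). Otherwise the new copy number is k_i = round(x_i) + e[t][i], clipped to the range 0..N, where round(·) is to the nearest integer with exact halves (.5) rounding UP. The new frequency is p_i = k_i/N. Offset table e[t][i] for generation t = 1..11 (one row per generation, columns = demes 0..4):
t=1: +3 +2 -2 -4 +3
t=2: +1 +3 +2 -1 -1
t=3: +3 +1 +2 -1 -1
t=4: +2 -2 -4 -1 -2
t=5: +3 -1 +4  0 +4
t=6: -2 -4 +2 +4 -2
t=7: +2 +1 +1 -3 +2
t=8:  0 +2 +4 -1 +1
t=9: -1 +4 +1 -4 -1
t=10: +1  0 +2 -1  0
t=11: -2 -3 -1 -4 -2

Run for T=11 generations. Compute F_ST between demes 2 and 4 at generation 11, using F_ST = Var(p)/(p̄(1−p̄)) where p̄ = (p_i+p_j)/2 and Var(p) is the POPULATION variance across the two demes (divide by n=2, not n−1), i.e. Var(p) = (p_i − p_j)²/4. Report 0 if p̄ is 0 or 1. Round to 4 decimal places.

t=0: k=[0 30 0 0 0]
t=1: x=[0.8557 27.7661 0.8911 0.0000 0.0000] k=[4 30 0 0 0]
t=2: x=[4.5601 27.8860 0.8911 0.0000 0.0000] k=[6 31 3 0 0]
t=3: x=[6.4507 28.9762 3.7149 0.0909 0.0000] k=[9 30 6 0 0]
t=4: x=[9.2264 28.2160 6.4820 0.1818 0.0000] k=[11 26 2 0 0]
t=5: x=[10.9879 24.4040 2.6346 0.0606 0.0000] k=[14 23 7 0 0]
t=6: x=[13.7283 21.8382 7.2065 0.2121 0.0000] k=[12 18 9 4 0]
t=7: x=[11.6960 17.1822 9.0433 4.0674 0.1236] k=[14 18 10 1 2]
t=8: x=[13.5822 17.2711 9.8876 1.3127 2.0270] k=[14 19 14 0 3]
t=9: x=[13.6114 18.3193 13.6255 0.5151 2.9927] k=[13 22 15 0 2]
t=10: x=[12.7550 21.1135 14.6503 0.5151 1.9962] k=[14 21 17 0 2]
t=11: x=[13.6699 20.2704 16.4920 0.5756 1.9962] k=[12 17 15 0 0]

0.1515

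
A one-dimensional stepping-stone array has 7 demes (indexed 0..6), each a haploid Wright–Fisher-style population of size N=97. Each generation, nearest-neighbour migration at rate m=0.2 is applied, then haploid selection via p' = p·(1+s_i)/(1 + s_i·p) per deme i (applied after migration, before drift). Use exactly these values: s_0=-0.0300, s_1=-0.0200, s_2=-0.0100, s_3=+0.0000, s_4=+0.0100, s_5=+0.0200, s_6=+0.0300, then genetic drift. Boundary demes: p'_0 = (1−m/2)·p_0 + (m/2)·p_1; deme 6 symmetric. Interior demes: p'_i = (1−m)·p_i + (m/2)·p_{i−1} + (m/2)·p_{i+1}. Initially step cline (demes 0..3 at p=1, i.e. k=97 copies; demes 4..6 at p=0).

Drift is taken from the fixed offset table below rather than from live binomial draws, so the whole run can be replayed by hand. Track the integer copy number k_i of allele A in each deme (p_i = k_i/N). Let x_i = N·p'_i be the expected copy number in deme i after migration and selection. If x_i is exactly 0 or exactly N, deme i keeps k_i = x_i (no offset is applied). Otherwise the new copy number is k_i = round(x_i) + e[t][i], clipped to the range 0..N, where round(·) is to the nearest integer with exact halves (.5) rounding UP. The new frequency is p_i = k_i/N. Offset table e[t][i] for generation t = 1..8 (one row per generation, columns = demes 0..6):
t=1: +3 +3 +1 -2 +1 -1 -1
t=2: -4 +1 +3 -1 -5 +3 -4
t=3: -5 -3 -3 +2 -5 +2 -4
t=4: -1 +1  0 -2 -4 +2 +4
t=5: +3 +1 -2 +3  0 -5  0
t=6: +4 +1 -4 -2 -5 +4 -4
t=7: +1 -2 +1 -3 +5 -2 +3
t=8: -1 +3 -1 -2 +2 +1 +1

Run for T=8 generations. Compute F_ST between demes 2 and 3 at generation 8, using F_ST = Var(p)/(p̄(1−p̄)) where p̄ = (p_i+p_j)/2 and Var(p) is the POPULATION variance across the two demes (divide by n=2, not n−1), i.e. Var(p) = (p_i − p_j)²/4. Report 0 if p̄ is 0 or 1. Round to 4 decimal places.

0.0785

t=0: k=[97 97 97 97 0 0 0]
t=1: x=[97.0000 97.0000 97.0000 87.3000 9.7872 0.0000 0.0000] k=[97 97 97 85 11 0 0]
t=2: x=[97.0000 97.0000 95.7880 78.8000 17.4419 1.1217 0.0000] k=[97 97 97 78 12 4 0]
t=3: x=[97.0000 97.0000 95.0812 73.3000 17.9451 4.4839 0.4119] k=[97 97 92 75 13 6 0]
t=4: x=[97.0000 96.4898 90.7414 70.5000 18.6494 6.2142 0.6179] k=[97 97 91 69 15 8 5]
t=5: x=[97.0000 96.3878 89.3293 65.8000 19.8567 8.5532 5.4501] k=[97 97 87 69 20 4 5]
t=6: x=[97.0000 95.9798 86.1032 65.9000 23.4766 5.8072 5.0394] k=[97 97 82 64 18 10 1]
t=7: x=[97.0000 95.4699 81.5700 61.2000 21.9686 10.0774 1.9559] k=[97 93 83 58 27 8 5]
t=8: x=[96.5877 92.3107 81.3687 57.4000 28.3994 9.7727 5.4501] k=[96 95 80 55 30 11 6]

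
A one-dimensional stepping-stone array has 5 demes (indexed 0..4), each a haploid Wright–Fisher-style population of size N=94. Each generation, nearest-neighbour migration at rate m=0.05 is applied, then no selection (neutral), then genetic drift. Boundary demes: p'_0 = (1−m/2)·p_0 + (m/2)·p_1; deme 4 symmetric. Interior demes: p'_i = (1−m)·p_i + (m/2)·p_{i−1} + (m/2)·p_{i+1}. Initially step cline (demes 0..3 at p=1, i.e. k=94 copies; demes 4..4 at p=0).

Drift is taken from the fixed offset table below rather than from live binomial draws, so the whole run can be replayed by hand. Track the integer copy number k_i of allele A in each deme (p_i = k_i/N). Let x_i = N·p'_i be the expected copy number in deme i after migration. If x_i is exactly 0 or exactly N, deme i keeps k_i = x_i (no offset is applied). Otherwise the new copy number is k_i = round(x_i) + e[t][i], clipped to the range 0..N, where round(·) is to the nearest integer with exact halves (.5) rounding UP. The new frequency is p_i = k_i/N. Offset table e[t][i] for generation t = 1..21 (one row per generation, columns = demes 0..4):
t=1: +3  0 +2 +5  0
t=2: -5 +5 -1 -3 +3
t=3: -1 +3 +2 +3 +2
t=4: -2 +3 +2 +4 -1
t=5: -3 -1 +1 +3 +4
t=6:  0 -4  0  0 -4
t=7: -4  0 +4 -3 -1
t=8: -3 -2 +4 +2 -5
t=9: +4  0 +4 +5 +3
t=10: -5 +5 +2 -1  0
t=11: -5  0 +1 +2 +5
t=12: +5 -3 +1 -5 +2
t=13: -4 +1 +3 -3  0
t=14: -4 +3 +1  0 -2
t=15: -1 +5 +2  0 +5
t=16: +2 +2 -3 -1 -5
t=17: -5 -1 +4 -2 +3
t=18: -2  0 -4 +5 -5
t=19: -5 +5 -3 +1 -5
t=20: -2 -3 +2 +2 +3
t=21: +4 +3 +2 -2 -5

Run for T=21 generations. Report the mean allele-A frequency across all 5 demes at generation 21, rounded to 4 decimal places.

0.8000

t=0: k=[94 94 94 94 0]
t=1: x=[94.0000 94.0000 94.0000 91.6500 2.3500] k=[94 94 94 94 2]
t=2: x=[94.0000 94.0000 94.0000 91.7000 4.3000] k=[94 94 94 89 7]
t=3: x=[94.0000 94.0000 93.8750 87.0750 9.0500] k=[94 94 94 90 11]
t=4: x=[94.0000 94.0000 93.9000 88.1250 12.9750] k=[94 94 94 92 12]
t=5: x=[94.0000 94.0000 93.9500 90.0500 14.0000] k=[94 94 94 93 18]
t=6: x=[94.0000 94.0000 93.9750 91.1500 19.8750] k=[94 94 94 91 16]
t=7: x=[94.0000 94.0000 93.9250 89.2000 17.8750] k=[94 94 94 86 17]
t=8: x=[94.0000 94.0000 93.8000 84.4750 18.7250] k=[94 94 94 86 14]
t=9: x=[94.0000 94.0000 93.8000 84.4000 15.8000] k=[94 94 94 89 19]
t=10: x=[94.0000 94.0000 93.8750 87.3750 20.7500] k=[94 94 94 86 21]
t=11: x=[94.0000 94.0000 93.8000 84.5750 22.6250] k=[94 94 94 87 28]
t=12: x=[94.0000 94.0000 93.8250 85.7000 29.4750] k=[94 94 94 81 31]
t=13: x=[94.0000 94.0000 93.6750 80.0750 32.2500] k=[94 94 94 77 32]
t=14: x=[94.0000 94.0000 93.5750 76.3000 33.1250] k=[94 94 94 76 31]
t=15: x=[94.0000 94.0000 93.5500 75.3250 32.1250] k=[94 94 94 75 37]
t=16: x=[94.0000 94.0000 93.5250 74.5250 37.9500] k=[94 94 91 74 33]
t=17: x=[94.0000 93.9250 90.6500 73.4000 34.0250] k=[94 93 94 71 37]
t=18: x=[93.9750 93.0500 93.4000 70.7250 37.8500] k=[92 93 89 76 33]
t=19: x=[92.0250 92.8750 88.7750 75.2500 34.0750] k=[87 94 86 76 29]
t=20: x=[87.1750 93.6250 85.9500 75.0750 30.1750] k=[85 91 88 77 33]
t=21: x=[85.1500 90.7750 87.8000 76.1750 34.1000] k=[89 94 90 74 29]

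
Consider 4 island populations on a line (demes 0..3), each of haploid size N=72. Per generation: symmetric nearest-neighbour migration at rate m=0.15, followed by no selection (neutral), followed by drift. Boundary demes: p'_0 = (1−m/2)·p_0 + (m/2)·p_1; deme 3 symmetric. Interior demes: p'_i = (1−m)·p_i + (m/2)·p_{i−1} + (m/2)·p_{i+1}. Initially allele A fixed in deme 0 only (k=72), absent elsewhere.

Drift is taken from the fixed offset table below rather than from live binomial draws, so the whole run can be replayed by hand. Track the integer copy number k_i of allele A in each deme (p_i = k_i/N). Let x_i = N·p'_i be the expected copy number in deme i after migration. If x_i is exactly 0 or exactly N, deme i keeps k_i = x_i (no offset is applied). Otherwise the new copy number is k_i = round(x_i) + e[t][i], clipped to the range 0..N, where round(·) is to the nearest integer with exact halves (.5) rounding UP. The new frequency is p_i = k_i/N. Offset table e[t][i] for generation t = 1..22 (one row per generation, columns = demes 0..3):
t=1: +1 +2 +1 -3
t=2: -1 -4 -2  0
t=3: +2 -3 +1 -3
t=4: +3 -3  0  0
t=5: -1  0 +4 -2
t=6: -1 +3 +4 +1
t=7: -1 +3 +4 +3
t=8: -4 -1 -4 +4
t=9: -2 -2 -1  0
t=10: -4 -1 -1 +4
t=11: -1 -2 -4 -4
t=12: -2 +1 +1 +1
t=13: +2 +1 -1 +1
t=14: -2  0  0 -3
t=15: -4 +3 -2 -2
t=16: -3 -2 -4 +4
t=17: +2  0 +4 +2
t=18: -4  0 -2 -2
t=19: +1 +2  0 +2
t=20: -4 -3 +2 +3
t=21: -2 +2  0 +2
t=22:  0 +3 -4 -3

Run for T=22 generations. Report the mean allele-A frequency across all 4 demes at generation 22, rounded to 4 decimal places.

t=0: k=[72 0 0 0]
t=1: x=[66.6000 5.4000 0.0000 0.0000] k=[68 7 0 0]
t=2: x=[63.4250 11.0500 0.5250 0.0000] k=[62 7 0 0]
t=3: x=[57.8750 10.6000 0.5250 0.0000] k=[60 8 2 0]
t=4: x=[56.1000 11.4500 2.3000 0.1500] k=[59 8 2 0]
t=5: x=[55.1750 11.3750 2.3000 0.1500] k=[54 11 6 0]
t=6: x=[50.7750 13.8500 5.9250 0.4500] k=[50 17 10 1]
t=7: x=[47.5250 18.9500 9.8500 1.6750] k=[47 22 14 5]
t=8: x=[45.1250 23.2750 13.9250 5.6750] k=[41 22 10 10]
t=9: x=[39.5750 22.5250 10.9000 10.0000] k=[38 21 10 10]
t=10: x=[36.7250 21.4500 10.8250 10.0000] k=[33 20 10 14]
t=11: x=[32.0250 20.2250 11.0500 13.7000] k=[31 18 7 10]
t=12: x=[30.0250 18.1500 8.0500 9.7750] k=[28 19 9 11]
t=13: x=[27.3250 18.9250 9.9000 10.8500] k=[29 20 9 12]
t=14: x=[28.3250 19.8500 10.0500 11.7750] k=[26 20 10 9]
t=15: x=[25.5500 19.7000 10.6750 9.0750] k=[22 23 9 7]
t=16: x=[22.0750 21.8750 9.9000 7.1500] k=[19 20 6 11]
t=17: x=[19.0750 18.8750 7.4250 10.6250] k=[21 19 11 13]
t=18: x=[20.8500 18.5500 11.7500 12.8500] k=[17 19 10 11]
t=19: x=[17.1500 18.1750 10.7500 10.9250] k=[18 20 11 13]
t=20: x=[18.1500 19.1750 11.8250 12.8500] k=[14 16 14 16]
t=21: x=[14.1500 15.7000 14.3000 15.8500] k=[12 18 14 18]
t=22: x=[12.4500 17.2500 14.6000 17.7000] k=[12 20 11 15]

0.2014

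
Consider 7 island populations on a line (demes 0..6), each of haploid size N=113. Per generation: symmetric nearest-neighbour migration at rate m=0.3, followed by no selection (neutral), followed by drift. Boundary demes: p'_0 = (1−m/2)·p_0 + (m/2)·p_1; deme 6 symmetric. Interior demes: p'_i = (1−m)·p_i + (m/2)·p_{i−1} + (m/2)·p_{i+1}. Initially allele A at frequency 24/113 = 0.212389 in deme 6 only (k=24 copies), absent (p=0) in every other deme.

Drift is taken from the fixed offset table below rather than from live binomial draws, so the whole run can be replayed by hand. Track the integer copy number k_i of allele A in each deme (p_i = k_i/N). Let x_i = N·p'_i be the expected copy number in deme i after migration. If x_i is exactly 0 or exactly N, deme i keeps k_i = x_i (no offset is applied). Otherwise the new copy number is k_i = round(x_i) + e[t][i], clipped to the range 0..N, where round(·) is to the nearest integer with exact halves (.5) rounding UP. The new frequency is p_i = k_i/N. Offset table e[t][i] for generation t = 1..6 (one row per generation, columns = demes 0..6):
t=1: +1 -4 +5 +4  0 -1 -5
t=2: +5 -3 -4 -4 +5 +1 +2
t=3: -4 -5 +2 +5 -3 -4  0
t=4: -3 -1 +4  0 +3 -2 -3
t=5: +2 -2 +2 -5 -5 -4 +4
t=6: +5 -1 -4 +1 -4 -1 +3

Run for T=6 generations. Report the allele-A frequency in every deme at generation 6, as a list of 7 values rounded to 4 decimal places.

[0.0000, 0.0000, 0.0000, 0.0177, 0.0000, 0.0088, 0.1150]

t=0: k=[0 0 0 0 0 0 24]
t=1: x=[0.0000 0.0000 0.0000 0.0000 0.0000 3.6000 20.4000] k=[0 0 0 0 0 3 15]
t=2: x=[0.0000 0.0000 0.0000 0.0000 0.4500 4.3500 13.2000] k=[0 0 0 0 5 5 15]
t=3: x=[0.0000 0.0000 0.0000 0.7500 4.2500 6.5000 13.5000] k=[0 0 0 6 1 3 14]
t=4: x=[0.0000 0.0000 0.9000 4.3500 2.0500 4.3500 12.3500] k=[0 0 5 4 5 2 9]
t=5: x=[0.0000 0.7500 4.1000 4.3000 4.4000 3.5000 7.9500] k=[0 0 6 0 0 0 12]
t=6: x=[0.0000 0.9000 4.2000 0.9000 0.0000 1.8000 10.2000] k=[0 0 0 2 0 1 13]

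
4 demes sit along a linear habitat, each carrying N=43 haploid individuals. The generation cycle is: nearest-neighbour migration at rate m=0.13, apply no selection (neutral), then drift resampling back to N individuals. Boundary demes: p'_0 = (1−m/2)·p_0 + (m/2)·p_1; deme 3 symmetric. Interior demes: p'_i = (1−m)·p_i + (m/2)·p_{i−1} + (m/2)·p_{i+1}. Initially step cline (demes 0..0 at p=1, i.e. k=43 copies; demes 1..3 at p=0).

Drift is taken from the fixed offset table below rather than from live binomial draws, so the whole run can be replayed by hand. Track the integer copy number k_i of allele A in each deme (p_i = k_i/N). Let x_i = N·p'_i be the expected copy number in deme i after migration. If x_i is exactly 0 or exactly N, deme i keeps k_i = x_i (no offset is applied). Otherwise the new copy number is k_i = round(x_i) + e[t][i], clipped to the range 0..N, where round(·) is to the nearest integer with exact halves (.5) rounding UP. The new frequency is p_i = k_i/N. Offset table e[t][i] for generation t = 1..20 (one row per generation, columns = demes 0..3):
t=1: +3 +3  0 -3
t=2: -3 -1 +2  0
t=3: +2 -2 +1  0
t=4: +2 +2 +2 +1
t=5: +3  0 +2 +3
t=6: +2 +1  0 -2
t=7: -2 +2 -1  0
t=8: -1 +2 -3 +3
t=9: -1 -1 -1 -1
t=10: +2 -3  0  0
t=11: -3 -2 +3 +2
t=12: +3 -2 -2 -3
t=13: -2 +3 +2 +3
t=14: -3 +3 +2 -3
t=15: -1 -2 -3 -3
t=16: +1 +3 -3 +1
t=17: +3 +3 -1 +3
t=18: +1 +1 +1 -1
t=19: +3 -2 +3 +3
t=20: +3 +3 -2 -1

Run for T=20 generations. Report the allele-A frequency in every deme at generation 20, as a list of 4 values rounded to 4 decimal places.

[0.7442, 0.5116, 0.1860, 0.1163]

t=0: k=[43 0 0 0]
t=1: x=[40.2050 2.7950 0.0000 0.0000] k=[43 6 0 0]
t=2: x=[40.5950 8.0150 0.3900 0.0000] k=[38 7 2 0]
t=3: x=[35.9850 8.6900 2.1950 0.1300] k=[38 7 3 0]
t=4: x=[35.9850 8.7550 3.0650 0.1950] k=[38 11 5 1]
t=5: x=[36.2450 12.3650 5.1300 1.2600] k=[39 12 7 4]
t=6: x=[37.2450 13.4300 7.1300 4.1950] k=[39 14 7 2]
t=7: x=[37.3750 15.1700 7.1300 2.3250] k=[35 17 6 2]
t=8: x=[33.8300 17.4550 6.4550 2.2600] k=[33 19 3 5]
t=9: x=[32.0900 18.8700 4.1700 4.8700] k=[31 18 3 4]
t=10: x=[30.1550 17.8700 4.0400 3.9350] k=[32 15 4 4]
t=11: x=[30.8950 15.3900 4.7150 4.0000] k=[28 13 8 6]
t=12: x=[27.0250 13.6500 8.1950 6.1300] k=[30 12 6 3]
t=13: x=[28.8300 12.7800 6.1950 3.1950] k=[27 16 8 6]
t=14: x=[26.2850 16.1950 8.3900 6.1300] k=[23 19 10 3]
t=15: x=[22.7400 18.6750 10.1300 3.4550] k=[22 17 7 0]
t=16: x=[21.6750 16.6750 7.1950 0.4550] k=[23 20 4 1]
t=17: x=[22.8050 19.1550 4.8450 1.1950] k=[26 22 4 4]
t=18: x=[25.7400 21.0900 5.1700 4.0000] k=[27 22 6 3]
t=19: x=[26.6750 21.2850 6.8450 3.1950] k=[30 19 10 6]
t=20: x=[29.2850 19.1300 10.3250 6.2600] k=[32 22 8 5]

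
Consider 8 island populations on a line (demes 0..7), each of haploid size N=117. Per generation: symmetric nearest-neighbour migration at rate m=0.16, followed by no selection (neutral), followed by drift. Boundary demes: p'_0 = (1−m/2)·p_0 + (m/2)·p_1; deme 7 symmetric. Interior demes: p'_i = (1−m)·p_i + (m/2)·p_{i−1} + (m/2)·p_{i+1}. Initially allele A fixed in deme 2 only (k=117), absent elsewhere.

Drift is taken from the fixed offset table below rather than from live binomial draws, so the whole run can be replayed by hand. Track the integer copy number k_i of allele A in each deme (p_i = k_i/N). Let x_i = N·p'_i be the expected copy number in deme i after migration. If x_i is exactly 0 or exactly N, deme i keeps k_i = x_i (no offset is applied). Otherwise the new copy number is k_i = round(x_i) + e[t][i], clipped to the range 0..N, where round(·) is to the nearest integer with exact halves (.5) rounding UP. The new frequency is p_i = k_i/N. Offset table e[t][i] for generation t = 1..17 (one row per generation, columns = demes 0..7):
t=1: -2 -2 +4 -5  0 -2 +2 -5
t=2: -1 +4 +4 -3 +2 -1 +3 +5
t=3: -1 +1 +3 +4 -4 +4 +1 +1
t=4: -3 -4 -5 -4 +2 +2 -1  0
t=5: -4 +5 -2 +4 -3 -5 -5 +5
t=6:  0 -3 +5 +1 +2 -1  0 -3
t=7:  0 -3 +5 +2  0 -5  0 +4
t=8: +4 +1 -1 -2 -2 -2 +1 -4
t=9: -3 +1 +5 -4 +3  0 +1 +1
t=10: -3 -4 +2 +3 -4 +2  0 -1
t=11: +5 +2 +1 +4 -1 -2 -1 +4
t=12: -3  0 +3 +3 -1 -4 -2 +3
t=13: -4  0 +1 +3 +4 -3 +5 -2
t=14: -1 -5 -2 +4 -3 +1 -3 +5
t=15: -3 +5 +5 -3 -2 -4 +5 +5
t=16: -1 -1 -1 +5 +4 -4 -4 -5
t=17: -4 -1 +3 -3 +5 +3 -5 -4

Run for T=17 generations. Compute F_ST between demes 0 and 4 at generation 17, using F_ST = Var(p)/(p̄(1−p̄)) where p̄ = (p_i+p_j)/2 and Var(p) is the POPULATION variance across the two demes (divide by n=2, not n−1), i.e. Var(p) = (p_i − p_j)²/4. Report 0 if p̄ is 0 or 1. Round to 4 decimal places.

t=0: k=[0 0 117 0 0 0 0 0]
t=1: x=[0.0000 9.3600 98.2800 9.3600 0.0000 0.0000 0.0000 0.0000] k=[0 7 102 4 0 0 0 0]
t=2: x=[0.5600 14.0400 86.5600 11.5200 0.3200 0.0000 0.0000 0.0000] k=[0 18 91 9 2 0 0 0]
t=3: x=[1.4400 22.4000 78.6000 15.0000 2.4000 0.1600 0.0000 0.0000] k=[0 23 82 19 0 4 0 0]
t=4: x=[1.8400 25.8800 72.2400 22.5200 1.8400 3.3600 0.3200 0.0000] k=[0 22 67 19 4 5 0 0]
t=5: x=[1.7600 23.8400 59.5600 21.6400 5.2800 4.5200 0.4000 0.0000] k=[0 29 58 26 2 0 0 0]
t=6: x=[2.3200 29.0000 53.1200 26.6400 3.7600 0.1600 0.0000 0.0000] k=[2 26 58 28 6 0 0 0]
t=7: x=[3.9200 26.6400 53.0400 28.6400 7.2800 0.4800 0.0000 0.0000] k=[4 24 58 31 7 0 0 0]
t=8: x=[5.6000 25.1200 53.1200 31.2400 8.3600 0.5600 0.0000 0.0000] k=[10 26 52 29 6 0 0 0]
t=9: x=[11.2800 26.8000 48.0800 29.0000 7.3600 0.4800 0.0000 0.0000] k=[8 28 53 25 10 0 0 0]
t=10: x=[9.6000 28.4000 48.7600 26.0400 10.4000 0.8000 0.0000 0.0000] k=[7 24 51 29 6 3 0 0]
t=11: x=[8.3600 24.8000 47.0800 28.9200 7.6000 3.0000 0.2400 0.0000] k=[13 27 48 33 7 1 0 0]
t=12: x=[14.1200 27.5600 45.1200 32.1200 8.6000 1.4000 0.0800 0.0000] k=[11 28 48 35 8 0 0 0]
t=13: x=[12.3600 28.2400 45.3600 33.8800 9.5200 0.6400 0.0000 0.0000] k=[8 28 46 37 14 0 0 0]
t=14: x=[9.6000 27.8400 43.8400 35.8800 14.7200 1.1200 0.0000 0.0000] k=[9 23 42 40 12 2 0 0]
t=15: x=[10.1200 23.4000 40.3200 37.9200 13.4400 2.6400 0.1600 0.0000] k=[7 28 45 35 11 0 5 0]
t=16: x=[8.6800 27.6800 42.8400 33.8800 12.0400 1.2800 4.2000 0.4000] k=[8 27 42 39 16 0 0 0]
t=17: x=[9.5200 26.6800 40.5600 37.4000 16.5600 1.2800 0.0000 0.0000] k=[6 26 44 34 22 4 0 0]

0.0444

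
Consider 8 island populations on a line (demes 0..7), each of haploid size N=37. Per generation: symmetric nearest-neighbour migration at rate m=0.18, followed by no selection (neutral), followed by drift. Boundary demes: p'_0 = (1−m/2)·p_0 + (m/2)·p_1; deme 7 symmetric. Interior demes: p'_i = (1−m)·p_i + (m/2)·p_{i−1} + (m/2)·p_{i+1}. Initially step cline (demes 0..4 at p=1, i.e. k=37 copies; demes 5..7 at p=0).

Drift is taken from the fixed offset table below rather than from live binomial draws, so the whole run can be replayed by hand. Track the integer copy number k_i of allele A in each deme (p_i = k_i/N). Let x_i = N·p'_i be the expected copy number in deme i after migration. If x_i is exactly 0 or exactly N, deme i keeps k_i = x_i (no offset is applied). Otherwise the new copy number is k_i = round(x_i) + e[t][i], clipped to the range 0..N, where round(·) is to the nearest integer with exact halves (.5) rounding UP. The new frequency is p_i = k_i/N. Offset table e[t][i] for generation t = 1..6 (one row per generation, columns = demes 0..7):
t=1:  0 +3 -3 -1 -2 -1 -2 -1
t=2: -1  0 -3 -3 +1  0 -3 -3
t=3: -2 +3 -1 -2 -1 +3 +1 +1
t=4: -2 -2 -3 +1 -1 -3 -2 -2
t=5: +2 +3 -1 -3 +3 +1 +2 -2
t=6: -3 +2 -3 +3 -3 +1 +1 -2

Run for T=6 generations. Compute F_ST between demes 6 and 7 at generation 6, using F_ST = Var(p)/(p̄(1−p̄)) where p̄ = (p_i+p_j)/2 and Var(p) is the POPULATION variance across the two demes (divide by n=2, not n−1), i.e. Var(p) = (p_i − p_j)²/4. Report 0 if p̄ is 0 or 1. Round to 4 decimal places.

t=0: k=[37 37 37 37 37 0 0 0]
t=1: x=[37.0000 37.0000 37.0000 37.0000 33.6700 3.3300 0.0000 0.0000] k=[37 37 37 37 32 2 0 0]
t=2: x=[37.0000 37.0000 37.0000 36.5500 29.7500 4.5200 0.1800 0.0000] k=[37 37 37 34 31 5 0 0]
t=3: x=[37.0000 37.0000 36.7300 34.0000 28.9300 6.8900 0.4500 0.0000] k=[37 37 36 32 28 10 1 0]
t=4: x=[37.0000 36.9100 35.7300 32.0000 26.7400 10.8100 1.7200 0.0900] k=[37 35 33 33 26 8 0 0]
t=5: x=[36.8200 35.0000 33.1800 32.3700 25.0100 8.9000 0.7200 0.0000] k=[37 37 32 29 28 10 3 0]
t=6: x=[37.0000 36.5500 32.1800 29.1800 26.4700 10.9900 3.3600 0.2700] k=[37 37 29 32 23 12 4 0]

0.0571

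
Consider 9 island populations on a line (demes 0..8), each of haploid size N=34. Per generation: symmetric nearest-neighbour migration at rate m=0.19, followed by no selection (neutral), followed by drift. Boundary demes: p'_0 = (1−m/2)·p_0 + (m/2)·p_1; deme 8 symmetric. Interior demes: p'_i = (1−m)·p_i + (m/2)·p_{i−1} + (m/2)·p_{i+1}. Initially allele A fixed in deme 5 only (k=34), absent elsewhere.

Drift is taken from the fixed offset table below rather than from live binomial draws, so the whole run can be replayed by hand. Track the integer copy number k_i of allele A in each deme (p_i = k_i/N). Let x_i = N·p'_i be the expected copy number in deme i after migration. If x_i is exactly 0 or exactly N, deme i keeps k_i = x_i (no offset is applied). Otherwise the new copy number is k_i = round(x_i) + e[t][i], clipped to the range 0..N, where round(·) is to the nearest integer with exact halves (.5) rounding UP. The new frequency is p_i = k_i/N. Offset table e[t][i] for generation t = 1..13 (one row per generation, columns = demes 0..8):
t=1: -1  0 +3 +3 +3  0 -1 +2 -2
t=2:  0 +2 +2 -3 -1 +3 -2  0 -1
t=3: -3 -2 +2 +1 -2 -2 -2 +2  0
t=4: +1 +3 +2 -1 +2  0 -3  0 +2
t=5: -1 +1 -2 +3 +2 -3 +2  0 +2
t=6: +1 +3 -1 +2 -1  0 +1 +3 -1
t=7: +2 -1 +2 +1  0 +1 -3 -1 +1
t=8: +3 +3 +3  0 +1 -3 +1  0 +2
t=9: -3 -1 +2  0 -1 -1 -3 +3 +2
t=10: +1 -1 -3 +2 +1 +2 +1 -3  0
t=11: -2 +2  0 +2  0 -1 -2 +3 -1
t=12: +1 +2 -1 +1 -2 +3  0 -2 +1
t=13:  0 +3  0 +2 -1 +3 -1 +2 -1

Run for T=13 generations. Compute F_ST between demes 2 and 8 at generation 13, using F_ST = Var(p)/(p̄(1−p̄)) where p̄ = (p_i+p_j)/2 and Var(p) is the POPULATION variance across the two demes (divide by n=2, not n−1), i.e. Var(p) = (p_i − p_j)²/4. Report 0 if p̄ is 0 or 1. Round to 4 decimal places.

t=0: k=[0 0 0 0 0 34 0 0 0]
t=1: x=[0.0000 0.0000 0.0000 0.0000 3.2300 27.5400 3.2300 0.0000 0.0000] k=[0 0 0 0 6 28 2 0 0]
t=2: x=[0.0000 0.0000 0.0000 0.5700 7.5200 23.4400 4.2800 0.1900 0.0000] k=[0 0 0 0 7 26 2 0 0]
t=3: x=[0.0000 0.0000 0.0000 0.6650 8.1400 21.9150 4.0900 0.1900 0.0000] k=[0 0 0 2 6 20 2 2 0]
t=4: x=[0.0000 0.0000 0.1900 2.1900 6.9500 16.9600 3.7100 1.8100 0.1900] k=[0 0 2 1 9 17 1 2 2]
t=5: x=[0.0000 0.1900 1.7150 1.8550 9.0000 14.7200 2.6150 1.9050 2.0000] k=[0 1 0 5 11 12 5 2 4]
t=6: x=[0.0950 0.8100 0.5700 5.0950 10.5250 11.2400 5.3800 2.4750 3.8100] k=[1 4 0 7 10 11 6 5 3]
t=7: x=[1.2850 3.3350 1.0450 6.6200 9.8100 10.4300 6.3800 4.9050 3.1900] k=[3 2 3 8 10 11 3 4 4]
t=8: x=[2.9050 2.1900 3.3800 7.7150 9.9050 10.1450 3.8550 3.9050 4.0000] k=[6 5 6 8 11 7 5 4 6]
t=9: x=[5.9050 5.1900 6.0950 8.0950 10.3350 7.1900 5.0950 4.2850 5.8100] k=[3 4 8 8 9 6 2 7 8]
t=10: x=[3.0950 4.2850 7.6200 8.0950 8.6200 5.9050 2.8550 6.6200 7.9050] k=[4 3 5 10 10 8 4 4 8]
t=11: x=[3.9050 3.2850 5.2850 9.5250 9.8100 7.8100 4.3800 4.3800 7.6200] k=[2 5 5 12 10 7 2 7 7]
t=12: x=[2.2850 4.7150 5.6650 11.1450 9.9050 6.8100 2.9500 6.5250 7.0000] k=[3 7 5 12 8 10 3 5 8]
t=13: x=[3.3800 6.4300 5.8550 10.9550 8.5700 9.1450 3.8550 5.0950 7.7150] k=[3 9 6 13 8 12 3 7 7]

0.0014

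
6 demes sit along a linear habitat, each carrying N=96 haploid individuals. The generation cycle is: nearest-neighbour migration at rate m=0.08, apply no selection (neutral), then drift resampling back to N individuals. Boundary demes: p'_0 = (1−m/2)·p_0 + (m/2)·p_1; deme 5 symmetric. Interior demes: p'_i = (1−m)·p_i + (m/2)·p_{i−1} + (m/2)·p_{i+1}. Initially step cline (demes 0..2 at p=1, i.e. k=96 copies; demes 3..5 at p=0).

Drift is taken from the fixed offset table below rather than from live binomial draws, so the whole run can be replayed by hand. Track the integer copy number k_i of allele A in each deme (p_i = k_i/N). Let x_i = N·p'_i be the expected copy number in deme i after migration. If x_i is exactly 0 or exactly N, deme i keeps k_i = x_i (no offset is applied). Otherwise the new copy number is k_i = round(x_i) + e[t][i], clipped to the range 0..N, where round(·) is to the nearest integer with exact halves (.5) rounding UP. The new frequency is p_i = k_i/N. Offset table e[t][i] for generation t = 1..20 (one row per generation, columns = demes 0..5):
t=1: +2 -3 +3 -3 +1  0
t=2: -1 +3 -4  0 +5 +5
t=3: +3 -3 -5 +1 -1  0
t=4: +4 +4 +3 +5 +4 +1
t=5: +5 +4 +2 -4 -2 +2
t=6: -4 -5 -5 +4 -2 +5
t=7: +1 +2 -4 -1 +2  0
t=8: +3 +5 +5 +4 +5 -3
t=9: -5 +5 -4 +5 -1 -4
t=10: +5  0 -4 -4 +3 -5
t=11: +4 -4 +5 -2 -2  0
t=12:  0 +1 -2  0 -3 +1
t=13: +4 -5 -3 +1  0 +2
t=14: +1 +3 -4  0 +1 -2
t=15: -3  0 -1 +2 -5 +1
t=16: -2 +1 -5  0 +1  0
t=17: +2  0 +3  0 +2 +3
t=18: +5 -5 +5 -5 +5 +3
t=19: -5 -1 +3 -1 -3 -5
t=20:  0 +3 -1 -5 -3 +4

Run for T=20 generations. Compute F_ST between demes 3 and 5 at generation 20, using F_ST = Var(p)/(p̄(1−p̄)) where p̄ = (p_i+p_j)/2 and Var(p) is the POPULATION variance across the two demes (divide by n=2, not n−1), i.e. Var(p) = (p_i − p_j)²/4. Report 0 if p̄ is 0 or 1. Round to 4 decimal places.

t=0: k=[96 96 96 0 0 0]
t=1: x=[96.0000 96.0000 92.1600 3.8400 0.0000 0.0000] k=[96 96 95 1 0 0]
t=2: x=[96.0000 95.9600 91.2800 4.7200 0.0400 0.0000] k=[96 96 87 5 5 0]
t=3: x=[96.0000 95.6400 84.0800 8.2800 4.8000 0.2000] k=[96 93 79 9 4 0]
t=4: x=[95.8800 92.5600 76.7600 11.6000 4.0400 0.1600] k=[96 96 80 17 8 1]
t=5: x=[96.0000 95.3600 78.1200 19.1600 8.0800 1.2800] k=[96 96 80 15 6 3]
t=6: x=[96.0000 95.3600 78.0400 17.2400 6.2400 3.1200] k=[96 90 73 21 4 8]
t=7: x=[95.7600 89.5600 71.6000 22.4000 4.8400 7.8400] k=[96 92 68 21 7 8]
t=8: x=[95.8400 91.2000 67.0800 22.3200 7.6000 7.9600] k=[96 96 72 26 13 5]
t=9: x=[96.0000 95.0400 71.1200 27.3200 13.2000 5.3200] k=[96 96 67 32 12 1]
t=10: x=[96.0000 94.8400 66.7600 32.6000 12.3600 1.4400] k=[96 95 63 29 15 0]
t=11: x=[95.9600 93.7600 62.9200 29.8000 14.9600 0.6000] k=[96 90 68 28 13 1]
t=12: x=[95.7600 89.3600 67.2800 29.0000 13.1200 1.4800] k=[96 90 65 29 10 2]
t=13: x=[95.7600 89.2400 64.5600 29.6800 10.4400 2.3200] k=[96 84 62 31 10 4]
t=14: x=[95.5200 83.6000 61.6400 31.4000 10.6000 4.2400] k=[96 87 58 31 12 2]
t=15: x=[95.6400 86.2000 58.0800 31.3200 12.3600 2.4000] k=[93 86 57 33 7 3]
t=16: x=[92.7200 85.1200 57.2000 32.9200 7.8800 3.1600] k=[91 86 52 33 9 3]
t=17: x=[90.8000 84.8400 52.6000 32.8000 9.7200 3.2400] k=[93 85 56 33 12 6]
t=18: x=[92.6800 84.1600 56.2400 33.0800 12.6000 6.2400] k=[96 79 61 28 18 9]
t=19: x=[95.3200 78.9600 60.4000 28.9200 18.0400 9.3600] k=[90 78 63 28 15 4]
t=20: x=[89.5200 77.8800 62.2000 28.8800 15.0800 4.4400] k=[90 81 61 24 12 8]

0.0500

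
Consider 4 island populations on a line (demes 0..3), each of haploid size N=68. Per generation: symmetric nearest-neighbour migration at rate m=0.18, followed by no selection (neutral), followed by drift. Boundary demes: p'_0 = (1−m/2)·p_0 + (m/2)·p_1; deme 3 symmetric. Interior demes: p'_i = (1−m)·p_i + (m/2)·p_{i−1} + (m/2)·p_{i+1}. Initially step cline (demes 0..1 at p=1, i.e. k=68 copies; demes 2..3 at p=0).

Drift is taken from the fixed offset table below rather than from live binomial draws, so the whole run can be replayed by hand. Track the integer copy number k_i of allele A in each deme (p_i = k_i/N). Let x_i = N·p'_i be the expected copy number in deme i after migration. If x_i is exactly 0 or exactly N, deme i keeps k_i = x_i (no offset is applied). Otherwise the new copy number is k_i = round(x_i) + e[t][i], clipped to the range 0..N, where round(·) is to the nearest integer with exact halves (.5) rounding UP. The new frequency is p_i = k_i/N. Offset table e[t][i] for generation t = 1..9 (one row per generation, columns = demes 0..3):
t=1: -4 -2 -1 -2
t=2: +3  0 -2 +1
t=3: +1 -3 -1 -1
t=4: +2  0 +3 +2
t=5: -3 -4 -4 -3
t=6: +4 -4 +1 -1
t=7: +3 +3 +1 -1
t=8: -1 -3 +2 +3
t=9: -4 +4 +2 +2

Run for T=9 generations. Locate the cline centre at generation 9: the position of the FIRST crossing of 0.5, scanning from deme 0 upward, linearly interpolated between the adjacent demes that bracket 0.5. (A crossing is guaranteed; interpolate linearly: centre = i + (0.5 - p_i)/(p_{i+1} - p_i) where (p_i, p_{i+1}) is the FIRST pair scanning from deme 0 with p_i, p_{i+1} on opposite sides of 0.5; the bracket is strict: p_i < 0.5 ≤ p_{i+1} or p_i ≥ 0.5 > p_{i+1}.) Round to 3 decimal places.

t=0: k=[68 68 0 0]
t=1: x=[68.0000 61.8800 6.1200 0.0000] k=[68 60 5 0]
t=2: x=[67.2800 55.7700 9.5000 0.4500] k=[68 56 8 1]
t=3: x=[66.9200 52.7600 11.6900 1.6300] k=[68 50 11 1]
t=4: x=[66.3800 48.1100 13.6100 1.9000] k=[68 48 17 4]
t=5: x=[66.2000 47.0100 18.6200 5.1700] k=[63 43 15 2]
t=6: x=[61.2000 42.2800 16.3500 3.1700] k=[65 38 17 2]
t=7: x=[62.5700 38.5400 17.5400 3.3500] k=[66 42 19 2]
t=8: x=[63.8400 42.0900 19.5400 3.5300] k=[63 39 22 7]
t=9: x=[60.8400 39.6300 22.1800 8.3500] k=[57 44 24 10]

1.500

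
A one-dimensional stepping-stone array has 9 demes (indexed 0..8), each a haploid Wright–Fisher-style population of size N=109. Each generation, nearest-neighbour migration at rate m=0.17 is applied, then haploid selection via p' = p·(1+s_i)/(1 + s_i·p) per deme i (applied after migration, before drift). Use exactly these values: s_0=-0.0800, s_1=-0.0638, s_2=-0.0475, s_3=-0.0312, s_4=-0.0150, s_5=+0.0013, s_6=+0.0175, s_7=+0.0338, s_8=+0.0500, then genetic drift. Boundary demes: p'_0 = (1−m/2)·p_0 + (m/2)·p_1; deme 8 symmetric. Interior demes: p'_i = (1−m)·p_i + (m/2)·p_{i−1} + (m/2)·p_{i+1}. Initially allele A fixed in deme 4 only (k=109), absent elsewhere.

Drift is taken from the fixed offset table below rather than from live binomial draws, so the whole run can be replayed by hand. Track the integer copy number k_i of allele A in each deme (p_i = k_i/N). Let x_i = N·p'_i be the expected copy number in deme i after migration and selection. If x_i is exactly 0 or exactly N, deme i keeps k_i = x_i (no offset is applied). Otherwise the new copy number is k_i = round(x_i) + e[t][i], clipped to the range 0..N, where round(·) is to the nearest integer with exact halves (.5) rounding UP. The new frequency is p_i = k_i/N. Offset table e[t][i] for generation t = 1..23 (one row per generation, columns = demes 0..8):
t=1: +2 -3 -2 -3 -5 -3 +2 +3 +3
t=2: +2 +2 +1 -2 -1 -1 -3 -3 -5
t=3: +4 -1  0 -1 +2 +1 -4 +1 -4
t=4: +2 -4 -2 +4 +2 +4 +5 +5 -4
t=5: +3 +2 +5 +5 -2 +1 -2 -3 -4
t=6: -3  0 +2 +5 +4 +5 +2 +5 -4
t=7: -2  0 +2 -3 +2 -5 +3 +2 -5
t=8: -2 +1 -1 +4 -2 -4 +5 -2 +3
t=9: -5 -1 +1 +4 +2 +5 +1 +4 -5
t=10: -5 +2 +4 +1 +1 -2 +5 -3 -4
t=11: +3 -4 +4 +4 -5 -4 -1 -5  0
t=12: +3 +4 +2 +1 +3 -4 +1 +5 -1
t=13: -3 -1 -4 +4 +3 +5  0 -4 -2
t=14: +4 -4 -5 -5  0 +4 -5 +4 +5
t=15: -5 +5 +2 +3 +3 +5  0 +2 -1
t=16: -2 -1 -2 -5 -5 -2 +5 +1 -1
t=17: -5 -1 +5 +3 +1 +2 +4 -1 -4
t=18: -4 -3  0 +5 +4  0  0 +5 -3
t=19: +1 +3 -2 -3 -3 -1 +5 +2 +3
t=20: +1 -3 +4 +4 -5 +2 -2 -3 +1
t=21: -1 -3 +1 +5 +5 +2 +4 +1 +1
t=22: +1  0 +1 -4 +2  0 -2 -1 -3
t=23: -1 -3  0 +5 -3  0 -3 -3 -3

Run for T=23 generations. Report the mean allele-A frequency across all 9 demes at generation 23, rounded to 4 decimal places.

t=0: k=[0 0 0 0 109 0 0 0 0]
t=1: x=[0.0000 0.0000 0.0000 8.9998 90.2364 9.2760 0.0000 0.0000 0.0000] k=[0 0 0 6 85 6 0 0 0]
t=2: x=[0.0000 0.0000 0.4859 11.8657 71.1977 12.2191 0.5189 0.0000 0.0000] k=[0 0 1 10 70 11 0 0 0]
t=3: x=[0.0000 0.0796 1.6014 13.9450 59.4769 15.0969 0.9512 0.0000 0.0000] k=[0 0 2 13 61 16 0 0 0]
t=4: x=[0.0000 0.1592 2.6368 15.7139 52.6835 18.4849 1.3835 0.0000 0.0000] k=[0 0 1 20 55 22 6 0 0]
t=5: x=[0.0000 0.0796 2.4125 20.8209 48.8123 23.4689 6.9622 0.5272 0.0000] k=[0 2 7 26 47 24 5 0 0]
t=6: x=[0.1564 2.1139 7.8289 25.5448 42.8663 24.3646 6.2921 0.4393 0.0000] k=[0 2 10 31 47 29 8 5 0]
t=7: x=[0.1564 2.3533 10.6289 29.8826 43.7137 28.7725 9.6820 4.9858 0.4462] k=[0 2 13 27 46 24 13 7 0]
t=8: x=[0.1564 2.5928 12.6987 26.7796 42.1237 24.9600 13.6306 7.1334 0.6246] k=[0 4 12 31 40 21 19 5 4]
t=9: x=[0.3129 4.0735 12.3904 29.4636 37.2485 22.4682 18.2420 6.2994 4.2812] k=[0 3 13 33 39 27 19 10 0]
t=10: x=[0.2346 3.3727 13.2722 31.1007 37.0992 27.3666 19.1877 10.2187 0.8922] k=[0 5 17 32 38 25 24 7 0]
t=11: x=[0.3911 5.2552 16.5599 30.5335 36.0196 26.0457 22.9528 8.0956 0.6246] k=[3 1 21 35 31 22 22 3 1]
t=12: x=[2.6090 2.6914 19.6926 32.7394 30.2436 22.7884 20.6741 4.5889 1.2278] k=[6 7 22 34 33 19 22 10 0]
t=13: x=[5.6233 7.7044 20.9103 32.1716 31.5551 20.4666 21.0178 10.4807 0.8922] k=[3 7 17 36 35 25 21 6 0]
t=14: x=[3.0804 7.0619 17.0532 33.5593 33.8811 25.5354 20.3506 6.9790 0.5354] k=[7 3 12 29 34 30 15 11 6]
t=15: x=[6.1573 3.8524 12.1448 27.3259 32.8869 29.0927 16.1725 11.2459 6.7264] k=[1 9 14 30 36 34 16 13 6]
t=16: x=[1.5475 8.2292 14.3188 28.4781 34.9601 32.6697 17.5287 13.0367 6.9039] k=[0 7 12 23 30 31 23 14 6]
t=17: x=[0.5476 6.4199 11.9811 22.0963 29.1660 30.2634 23.2305 14.4978 6.9926] k=[0 5 17 25 30 32 27 13 3]
t=18: x=[0.3911 5.2552 15.9847 24.1440 29.4192 31.4341 26.5821 13.7341 4.0354] k=[0 2 16 29 33 31 27 19 1]
t=19: x=[0.1564 2.8323 15.2649 27.5769 32.1464 30.8587 27.0109 18.6585 2.6534] k=[1 6 13 25 29 30 32 21 6]
t=20: x=[1.3124 5.7973 12.8626 23.7264 28.4263 30.1133 31.2805 21.2223 7.6133] k=[2 3 17 28 23 32 29 18 9]
t=21: x=[1.9211 3.8524 16.0669 26.0071 23.9067 31.0088 28.6852 18.6789 10.2075] k=[1 1 17 31 29 33 33 20 11]
t=22: x=[0.9207 2.2125 16.1490 28.9609 29.1859 32.6897 32.2878 20.8957 12.2869] k=[2 2 17 25 31 33 30 20 9]
t=23: x=[1.8427 3.0719 15.7383 24.2275 30.3281 32.6047 29.7790 20.4618 10.3844] k=[1 0 16 29 27 33 27 17 7]

0.1600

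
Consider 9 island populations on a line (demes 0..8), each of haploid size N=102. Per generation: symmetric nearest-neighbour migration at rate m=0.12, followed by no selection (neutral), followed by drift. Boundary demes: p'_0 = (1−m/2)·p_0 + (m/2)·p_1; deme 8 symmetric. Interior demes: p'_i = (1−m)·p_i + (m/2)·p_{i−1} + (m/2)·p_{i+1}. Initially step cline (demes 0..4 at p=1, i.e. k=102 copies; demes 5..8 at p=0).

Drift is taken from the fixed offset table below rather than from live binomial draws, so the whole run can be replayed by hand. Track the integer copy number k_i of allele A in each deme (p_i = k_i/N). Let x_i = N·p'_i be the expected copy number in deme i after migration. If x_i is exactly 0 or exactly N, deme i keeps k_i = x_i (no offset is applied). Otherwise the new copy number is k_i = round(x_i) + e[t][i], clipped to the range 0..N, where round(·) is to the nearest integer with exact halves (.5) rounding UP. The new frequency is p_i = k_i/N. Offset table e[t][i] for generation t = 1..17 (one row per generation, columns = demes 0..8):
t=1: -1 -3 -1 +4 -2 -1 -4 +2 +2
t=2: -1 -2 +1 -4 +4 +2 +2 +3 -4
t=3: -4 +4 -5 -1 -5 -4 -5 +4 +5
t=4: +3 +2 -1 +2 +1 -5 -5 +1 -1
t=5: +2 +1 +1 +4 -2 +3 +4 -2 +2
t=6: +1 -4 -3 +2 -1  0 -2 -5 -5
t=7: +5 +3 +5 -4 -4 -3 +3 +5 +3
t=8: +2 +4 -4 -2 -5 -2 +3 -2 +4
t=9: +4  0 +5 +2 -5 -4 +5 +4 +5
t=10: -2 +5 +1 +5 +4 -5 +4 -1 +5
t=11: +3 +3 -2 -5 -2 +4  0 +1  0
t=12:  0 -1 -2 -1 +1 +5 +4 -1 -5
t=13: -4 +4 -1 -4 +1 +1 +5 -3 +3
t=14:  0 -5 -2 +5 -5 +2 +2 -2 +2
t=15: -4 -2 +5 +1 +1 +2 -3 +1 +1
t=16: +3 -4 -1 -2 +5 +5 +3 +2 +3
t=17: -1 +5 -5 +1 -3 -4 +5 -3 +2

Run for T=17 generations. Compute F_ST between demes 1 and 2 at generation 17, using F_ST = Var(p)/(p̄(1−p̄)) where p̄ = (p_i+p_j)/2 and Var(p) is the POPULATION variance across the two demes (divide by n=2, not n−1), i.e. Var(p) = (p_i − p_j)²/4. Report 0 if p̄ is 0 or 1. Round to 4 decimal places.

0.0079

t=0: k=[102 102 102 102 102 0 0 0 0]
t=1: x=[102.0000 102.0000 102.0000 102.0000 95.8800 6.1200 0.0000 0.0000 0.0000] k=[102 102 102 102 94 5 0 0 0]
t=2: x=[102.0000 102.0000 102.0000 101.5200 89.1400 10.0400 0.3000 0.0000 0.0000] k=[102 102 102 98 93 12 2 0 0]
t=3: x=[102.0000 102.0000 101.7600 97.9400 88.4400 16.2600 2.4800 0.1200 0.0000] k=[102 102 97 97 83 12 0 4 0]
t=4: x=[102.0000 101.7000 97.3000 96.1600 79.5800 15.5400 0.9600 3.5200 0.2400] k=[102 102 96 98 81 11 0 5 0]
t=5: x=[102.0000 101.6400 96.4800 96.8600 77.8200 14.5400 0.9600 4.4000 0.3000] k=[102 102 97 101 76 18 5 2 2]
t=6: x=[102.0000 101.7000 97.5400 99.2600 74.0200 20.7000 5.6000 2.1800 2.0000] k=[102 98 95 101 73 21 4 0 0]
t=7: x=[101.7600 98.0600 95.5400 98.9600 71.5600 23.1000 4.7800 0.2400 0.0000] k=[102 101 101 95 68 20 8 5 0]
t=8: x=[101.9400 101.0600 100.6400 93.7400 66.7400 22.1600 8.5400 4.8800 0.3000] k=[102 102 97 92 62 20 12 3 4]
t=9: x=[102.0000 101.7000 97.0000 90.5000 61.2800 22.0400 11.9400 3.6000 3.9400] k=[102 102 102 93 56 18 17 8 9]
t=10: x=[102.0000 102.0000 101.4600 91.3200 55.9400 20.2200 16.5200 8.6000 8.9400] k=[102 102 102 96 60 15 21 8 14]
t=11: x=[102.0000 102.0000 101.6400 94.2000 59.4600 18.0600 19.8600 9.1400 13.6400] k=[102 102 100 89 57 22 20 10 14]
t=12: x=[102.0000 101.8800 99.4600 87.7400 56.8200 23.9800 19.5200 10.8400 13.7600] k=[102 101 97 87 58 29 24 10 9]
t=13: x=[101.9400 100.8200 96.6400 85.8600 58.0000 30.4400 23.4600 10.7800 9.0600] k=[98 102 96 82 59 31 28 8 12]
t=14: x=[98.2400 101.4000 95.5200 81.4600 58.7000 32.5000 26.9800 9.4400 11.7600] k=[98 96 94 86 54 35 29 7 14]
t=15: x=[97.8800 96.0000 93.6400 84.5600 54.7800 35.7800 28.0400 8.7400 13.5800] k=[94 94 99 86 56 38 25 10 15]
t=16: x=[94.0000 94.3000 97.9200 84.9800 56.7200 38.3000 24.8800 11.2000 14.7000] k=[97 90 97 83 62 43 28 13 18]
t=17: x=[96.5800 90.8400 95.7400 82.5800 62.1200 43.2400 28.0000 14.2000 17.7000] k=[96 96 91 84 59 39 33 11 20]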